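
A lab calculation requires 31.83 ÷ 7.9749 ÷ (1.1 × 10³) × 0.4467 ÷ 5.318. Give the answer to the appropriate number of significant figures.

31.83 ÷ 7.9749 ÷ (1.1 × 10³) × 0.4467 ÷ 5.318 = 0.000304779903311…
Multiplication/division keeps the fewest significant figures: 31.83 → 4 s.f., 7.9749 → 5 s.f., 1.1 × 10³ → 2 s.f., 0.4467 → 4 s.f., 5.318 → 4 s.f.; limit is 2.
Rounded to 2 significant figures: 3.0 × 10⁻⁴.

3.0 × 10⁻⁴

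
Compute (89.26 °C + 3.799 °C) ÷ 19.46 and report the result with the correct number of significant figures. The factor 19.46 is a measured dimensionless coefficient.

89.26 °C + 3.799 °C = 93.059 °C; the sum is limited to 2 decimal places (4 s.f.).
Carrying full precision, 93.059 ÷ 19.46 = 4.78206577595… °C; 19.46 has 4 s.f., so the result keeps min(4, 4) = 4 s.f.
Rounded to 4 significant figures: 4.782 °C.

4.782 °C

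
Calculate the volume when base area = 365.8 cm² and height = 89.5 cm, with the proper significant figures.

volume = 365.8 cm² × 89.5 cm = 32739.1 cm³.
365.8 has 4 significant figures; 89.5 has 3.
Division/multiplication keeps the fewest: 3 significant figures.
Rounded: 3.27 × 10⁴ cm³.

3.27 × 10⁴ cm³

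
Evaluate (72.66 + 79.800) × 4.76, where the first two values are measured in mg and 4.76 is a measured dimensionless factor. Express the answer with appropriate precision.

726 mg

72.66 mg + 79.800 mg = 152.460 mg; the sum is limited to 2 decimal places (5 s.f.).
Carrying full precision, 152.460 × 4.76 = 725.7096 mg; 4.76 has 3 s.f., so the result keeps min(5, 3) = 3 s.f.
Rounded to 3 significant figures: 726 mg.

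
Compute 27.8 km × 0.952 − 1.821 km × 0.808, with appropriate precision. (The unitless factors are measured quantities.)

27.8 × 0.952 = 26.4656 → 26.5 km (3 s.f., last digit at the 10^-1 place).
1.821 × 0.808 = 1.471368 → 1.47 km (3 s.f., last digit at the 10^-2 place).
Difference: 24.994232 km; keep the coarser place, 10^-1.
Result: 25.0 km.

25.0 km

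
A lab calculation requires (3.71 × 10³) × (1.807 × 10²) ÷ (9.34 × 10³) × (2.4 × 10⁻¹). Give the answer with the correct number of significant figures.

(3.71 × 10³) × (1.807 × 10²) ÷ (9.34 × 10³) × (2.4 × 10⁻¹) = 17.2264753747…
Multiplication/division keeps the fewest significant figures: 3.71 × 10³ → 3 s.f., 1.807 × 10² → 4 s.f., 9.34 × 10³ → 3 s.f., 2.4 × 10⁻¹ → 2 s.f.; limit is 2.
Rounded to 2 significant figures: 17.

17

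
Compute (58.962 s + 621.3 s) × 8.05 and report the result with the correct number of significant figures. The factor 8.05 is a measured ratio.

5.48 × 10³ s

58.962 s + 621.3 s = 680.262 s; the sum is limited to 1 decimal place (4 s.f.).
Carrying full precision, 680.262 × 8.05 = 5476.1091 s; 8.05 has 3 s.f., so the result keeps min(4, 3) = 3 s.f.
Rounded to 3 significant figures: 5.48 × 10³ s.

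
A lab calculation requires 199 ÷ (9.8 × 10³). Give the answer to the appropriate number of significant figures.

199 ÷ (9.8 × 10³) = 0.020306122449…
Multiplication/division keeps the fewest significant figures: 199 → 3 s.f., 9.8 × 10³ → 2 s.f.; limit is 2.
Rounded to 2 significant figures: 0.020.

0.020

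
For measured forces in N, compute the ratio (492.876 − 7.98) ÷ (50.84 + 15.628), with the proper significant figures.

7.295

492.876 − 7.98 = 484.896, limited to 2 d.p. → 5 s.f.; 50.84 + 15.628 = 66.468, limited to 2 d.p. → 4 s.f.
Carrying full precision, 484.896 ÷ 66.468 = 7.29517963531…; keep min(5, 4) = 4 s.f.
Rounded to 4 significant figures: 7.295.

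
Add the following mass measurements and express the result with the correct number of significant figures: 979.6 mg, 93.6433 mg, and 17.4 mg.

1.0906 × 10³ mg

979.6 mg + 93.6433 mg + 17.4 mg = 1090.6433 mg.
Addition/subtraction keeps the fewest decimal places: 979.6 → 1 decimal place, 93.6433 → 4 decimal places, 17.4 → 1 decimal place; limit is 1.
Rounded to 1 decimal place: 1.0906 × 10³ mg.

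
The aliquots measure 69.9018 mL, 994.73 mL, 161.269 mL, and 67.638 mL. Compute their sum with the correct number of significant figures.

69.9018 mL + 994.73 mL + 161.269 mL + 67.638 mL = 1293.5388 mL.
Addition/subtraction keeps the fewest decimal places: 69.9018 → 4 decimal places, 994.73 → 2 decimal places, 161.269 → 3 decimal places, 67.638 → 3 decimal places; limit is 2.
Rounded to 2 decimal places: 1293.54 mL.

1293.54 mL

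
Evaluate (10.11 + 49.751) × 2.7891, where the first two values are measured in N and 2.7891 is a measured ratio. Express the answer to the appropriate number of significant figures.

10.11 N + 49.751 N = 59.861 N; the sum is limited to 2 decimal places (4 s.f.).
Carrying full precision, 59.861 × 2.7891 = 166.9583151 N; 2.7891 has 5 s.f., so the result keeps min(4, 5) = 4 s.f.
Rounded to 4 significant figures: 167.0 N.

167.0 N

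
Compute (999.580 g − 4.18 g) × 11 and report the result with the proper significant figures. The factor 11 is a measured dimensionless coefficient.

1.1 × 10^4 g

999.580 g − 4.18 g = 995.400 g; the difference is limited to 2 decimal places (5 s.f.).
Carrying full precision, 995.400 × 11 = 10949.4 g; 11 has 2 s.f., so the result keeps min(5, 2) = 2 s.f.
Rounded to 2 significant figures: 1.1 × 10^4 g.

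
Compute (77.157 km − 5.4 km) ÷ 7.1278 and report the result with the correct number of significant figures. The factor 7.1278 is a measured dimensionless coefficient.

77.157 km − 5.4 km = 71.757 km; the difference is limited to 1 decimal place (3 s.f.).
Carrying full precision, 71.757 ÷ 7.1278 = 10.0672016611… km; 7.1278 has 5 s.f., so the result keeps min(3, 5) = 3 s.f.
Rounded to 3 significant figures: 10.1 km.

10.1 km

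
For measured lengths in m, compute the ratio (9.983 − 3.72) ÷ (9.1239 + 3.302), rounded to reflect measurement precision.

9.983 − 3.72 = 6.263, limited to 2 d.p. → 3 s.f.; 9.1239 + 3.302 = 12.4259, limited to 3 d.p. → 5 s.f.
Carrying full precision, 6.263 ÷ 12.4259 = 0.504027877256…; keep min(3, 5) = 3 s.f.
Rounded to 3 significant figures: 0.504.

0.504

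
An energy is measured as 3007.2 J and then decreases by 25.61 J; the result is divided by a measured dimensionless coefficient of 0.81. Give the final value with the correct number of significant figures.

3.7 × 10³ J

3007.2 J − 25.61 J = 2981.59 J; the difference is limited to 1 decimal place (5 s.f.).
Carrying full precision, 2981.59 ÷ 0.81 = 3680.97530864… J; 0.81 has 2 s.f., so the result keeps min(5, 2) = 2 s.f.
Rounded to 2 significant figures: 3.7 × 10³ J.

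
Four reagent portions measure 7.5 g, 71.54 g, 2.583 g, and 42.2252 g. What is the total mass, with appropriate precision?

7.5 g + 71.54 g + 2.583 g + 42.2252 g = 123.8482 g.
Addition/subtraction keeps the fewest decimal places: 7.5 → 1 decimal place, 71.54 → 2 decimal places, 2.583 → 3 decimal places, 42.2252 → 4 decimal places; limit is 1.
Rounded to 1 decimal place: 1.238 × 10^2 g.

1.238 × 10^2 g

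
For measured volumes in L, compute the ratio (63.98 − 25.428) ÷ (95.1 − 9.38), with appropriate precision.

0.450

63.98 − 25.428 = 38.552, limited to 2 d.p. → 4 s.f.; 95.1 − 9.38 = 85.72, limited to 1 d.p. → 3 s.f.
Carrying full precision, 38.552 ÷ 85.72 = 0.449743350443…; keep min(4, 3) = 3 s.f.
Rounded to 3 significant figures: 0.450.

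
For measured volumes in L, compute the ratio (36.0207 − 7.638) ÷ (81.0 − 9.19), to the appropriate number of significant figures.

0.395

36.0207 − 7.638 = 28.3827, limited to 3 d.p. → 5 s.f.; 81.0 − 9.19 = 71.81, limited to 1 d.p. → 3 s.f.
Carrying full precision, 28.3827 ÷ 71.81 = 0.395247180058…; keep min(5, 3) = 3 s.f.
Rounded to 3 significant figures: 0.395.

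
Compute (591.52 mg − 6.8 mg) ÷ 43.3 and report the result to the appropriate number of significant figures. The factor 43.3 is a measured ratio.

591.52 mg − 6.8 mg = 584.72 mg; the difference is limited to 1 decimal place (4 s.f.).
Carrying full precision, 584.72 ÷ 43.3 = 13.503926097… mg; 43.3 has 3 s.f., so the result keeps min(4, 3) = 3 s.f.
Rounded to 3 significant figures: 13.5 mg.

13.5 mg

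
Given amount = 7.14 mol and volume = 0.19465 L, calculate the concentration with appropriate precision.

36.7 mol/L

concentration = 7.14 mol ÷ 0.19465 L = 36.6812227074… mol/L.
7.14 has 3 significant figures; 0.19465 has 5.
Division/multiplication keeps the fewest: 3 significant figures.
Rounded: 36.7 mol/L.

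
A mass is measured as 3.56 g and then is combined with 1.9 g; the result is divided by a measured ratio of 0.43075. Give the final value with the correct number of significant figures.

13 g

3.56 g + 1.9 g = 5.46 g; the sum is limited to 1 decimal place (2 s.f.).
Carrying full precision, 5.46 ÷ 0.43075 = 12.6755658735… g; 0.43075 has 5 s.f., so the result keeps min(2, 5) = 2 s.f.
Rounded to 2 significant figures: 13 g.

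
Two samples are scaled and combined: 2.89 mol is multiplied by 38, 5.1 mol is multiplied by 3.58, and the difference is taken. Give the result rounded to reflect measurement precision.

9 × 10^1 mol

2.89 × 38 = 109.82 → 1.1 × 10^2 mol (2 s.f., last digit at the 10^1 place).
5.1 × 3.58 = 18.258 → 18 mol (2 s.f., last digit at the 10^0 place).
Difference: 91.562 mol; keep the coarser place, 10^1.
Result: 9 × 10^1 mol.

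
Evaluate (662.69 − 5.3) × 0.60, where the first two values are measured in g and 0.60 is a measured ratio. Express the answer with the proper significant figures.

3.9 × 10^2 g

662.69 g − 5.3 g = 657.39 g; the difference is limited to 1 decimal place (4 s.f.).
Carrying full precision, 657.39 × 0.60 = 394.434 g; 0.60 has 2 s.f., so the result keeps min(4, 2) = 2 s.f.
Rounded to 2 significant figures: 3.9 × 10^2 g.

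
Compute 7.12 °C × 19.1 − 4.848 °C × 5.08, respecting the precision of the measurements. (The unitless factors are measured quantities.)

111 °C

7.12 × 19.1 = 135.992 → 136 °C (3 s.f., last digit at the 10^0 place).
4.848 × 5.08 = 24.62784 → 24.6 °C (3 s.f., last digit at the 10^-1 place).
Difference: 111.36416 °C; keep the coarser place, 10^0.
Result: 111 °C.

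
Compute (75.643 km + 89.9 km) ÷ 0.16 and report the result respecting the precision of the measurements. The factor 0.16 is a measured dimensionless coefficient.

1.0 × 10³ km

75.643 km + 89.9 km = 165.543 km; the sum is limited to 1 decimal place (4 s.f.).
Carrying full precision, 165.543 ÷ 0.16 = 1034.64375 km; 0.16 has 2 s.f., so the result keeps min(4, 2) = 2 s.f.
Rounded to 2 significant figures: 1.0 × 10³ km.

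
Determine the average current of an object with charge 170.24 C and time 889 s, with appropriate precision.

0.191 A

average current = 170.24 C ÷ 889 s = 0.191496062992… A.
170.24 has 5 significant figures; 889 has 3.
Division/multiplication keeps the fewest: 3 significant figures.
Rounded: 0.191 A.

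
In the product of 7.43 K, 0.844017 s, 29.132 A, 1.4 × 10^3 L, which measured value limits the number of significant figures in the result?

7.43 K → 3 s.f.; 0.844017 s → 6 s.f.; 29.132 A → 5 s.f.; 1.4 × 10^3 L → 2 s.f.
The fewest is 2 significant figures, from 1.4 × 10^3 L.

1.4 × 10^3 L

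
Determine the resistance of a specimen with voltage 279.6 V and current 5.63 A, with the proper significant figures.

49.7 Ω

resistance = 279.6 V ÷ 5.63 A = 49.6625222025… Ω.
279.6 has 4 significant figures; 5.63 has 3.
Division/multiplication keeps the fewest: 3 significant figures.
Rounded: 49.7 Ω.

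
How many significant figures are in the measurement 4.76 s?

4.76: every digit is nonzero and significant.

3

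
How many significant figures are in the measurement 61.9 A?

3

61.9: every digit is nonzero and significant.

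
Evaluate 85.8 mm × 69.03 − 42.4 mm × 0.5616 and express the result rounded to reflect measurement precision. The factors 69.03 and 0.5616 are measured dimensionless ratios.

85.8 × 69.03 = 5922.774 → 5.92 × 10³ mm (3 s.f., last digit at the 10^1 place).
42.4 × 0.5616 = 23.81184 → 23.8 mm (3 s.f., last digit at the 10^-1 place).
Difference: 5898.96216 mm; keep the coarser place, 10^1.
Result: 5.90 × 10³ mm.

5.90 × 10³ mm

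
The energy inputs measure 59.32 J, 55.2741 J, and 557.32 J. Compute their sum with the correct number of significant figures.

671.91 J

59.32 J + 55.2741 J + 557.32 J = 671.9141 J.
Addition/subtraction keeps the fewest decimal places: 59.32 → 2 decimal places, 55.2741 → 4 decimal places, 557.32 → 2 decimal places; limit is 2.
Rounded to 2 decimal places: 671.91 J.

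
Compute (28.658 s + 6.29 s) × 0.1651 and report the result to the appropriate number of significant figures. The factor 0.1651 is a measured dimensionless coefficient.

5.770 s

28.658 s + 6.29 s = 34.948 s; the sum is limited to 2 decimal places (4 s.f.).
Carrying full precision, 34.948 × 0.1651 = 5.7699148 s; 0.1651 has 4 s.f., so the result keeps min(4, 4) = 4 s.f.
Rounded to 4 significant figures: 5.770 s.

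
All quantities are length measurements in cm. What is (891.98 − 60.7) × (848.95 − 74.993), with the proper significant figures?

6.434 × 10⁵ cm²

891.98 − 60.7 = 831.28, limited to 1 d.p. → 4 s.f.; 848.95 − 74.993 = 773.957, limited to 2 d.p. → 5 s.f.
Carrying full precision, 831.28 × 773.957 = 643374.97496; keep min(4, 5) = 4 s.f.
Rounded to 4 significant figures: 6.434 × 10⁵ cm².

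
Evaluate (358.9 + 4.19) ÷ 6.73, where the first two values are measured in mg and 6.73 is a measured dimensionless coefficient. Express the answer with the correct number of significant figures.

54.0 mg

358.9 mg + 4.19 mg = 363.09 mg; the sum is limited to 1 decimal place (4 s.f.).
Carrying full precision, 363.09 ÷ 6.73 = 53.9509658247… mg; 6.73 has 3 s.f., so the result keeps min(4, 3) = 3 s.f.
Rounded to 3 significant figures: 54.0 mg.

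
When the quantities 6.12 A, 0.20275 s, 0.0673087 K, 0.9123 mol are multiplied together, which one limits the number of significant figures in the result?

6.12 A

6.12 A → 3 s.f.; 0.20275 s → 5 s.f.; 0.0673087 K → 6 s.f.; 0.9123 mol → 4 s.f.
The fewest is 3 significant figures, from 6.12 A.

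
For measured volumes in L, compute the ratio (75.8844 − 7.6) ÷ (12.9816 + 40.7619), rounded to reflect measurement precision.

75.8844 − 7.6 = 68.2844, limited to 1 d.p. → 3 s.f.; 12.9816 + 40.7619 = 53.7435, limited to 4 d.p. → 6 s.f.
Carrying full precision, 68.2844 ÷ 53.7435 = 1.27056109111…; keep min(3, 6) = 3 s.f.
Rounded to 3 significant figures: 1.27.

1.27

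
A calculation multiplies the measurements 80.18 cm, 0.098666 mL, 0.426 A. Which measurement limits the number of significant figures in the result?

80.18 cm → 4 s.f.; 0.098666 mL → 5 s.f.; 0.426 A → 3 s.f.
The fewest is 3 significant figures, from 0.426 A.

0.426 A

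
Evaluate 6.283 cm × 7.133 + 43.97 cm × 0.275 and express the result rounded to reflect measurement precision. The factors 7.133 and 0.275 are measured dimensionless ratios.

6.283 × 7.133 = 44.816639 → 44.82 cm (4 s.f., last digit at the 10^-2 place).
43.97 × 0.275 = 12.09175 → 12.1 cm (3 s.f., last digit at the 10^-1 place).
Sum: 56.908389 cm; keep the coarser place, 10^-1.
Result: 56.9 cm.

56.9 cm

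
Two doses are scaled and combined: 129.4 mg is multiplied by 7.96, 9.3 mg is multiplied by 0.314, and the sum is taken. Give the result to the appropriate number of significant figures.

1.03 × 10³ mg

129.4 × 7.96 = 1030.024 → 1.03 × 10³ mg (3 s.f., last digit at the 10^1 place).
9.3 × 0.314 = 2.9202 → 2.9 mg (2 s.f., last digit at the 10^-1 place).
Sum: 1032.9442 mg; keep the coarser place, 10^1.
Result: 1.03 × 10³ mg.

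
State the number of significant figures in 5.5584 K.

5.5584: every digit is nonzero and significant.

5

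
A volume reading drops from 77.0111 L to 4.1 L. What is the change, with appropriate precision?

72.9 L

77.0111 L − 4.1 L = 72.9111 L.
Addition/subtraction keeps the fewest decimal places: 77.0111 → 4 decimal places, 4.1 → 1 decimal place; limit is 1.
Rounded to 1 decimal place: 72.9 L.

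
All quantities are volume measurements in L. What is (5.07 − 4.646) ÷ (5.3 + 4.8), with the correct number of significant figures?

0.042

5.07 − 4.646 = 0.424, limited to 2 d.p. → 2 s.f.; 5.3 + 4.8 = 10.1, limited to 1 d.p. → 3 s.f.
Carrying full precision, 0.424 ÷ 10.1 = 0.0419801980198…; keep min(2, 3) = 2 s.f.
Rounded to 2 significant figures: 0.042.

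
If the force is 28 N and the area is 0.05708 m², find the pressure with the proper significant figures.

pressure = 28 N ÷ 0.05708 m² = 490.539593553… Pa.
28 has 2 significant figures; 0.05708 has 4.
Division/multiplication keeps the fewest: 2 significant figures.
Rounded: 4.9 × 10² Pa.

4.9 × 10² Pa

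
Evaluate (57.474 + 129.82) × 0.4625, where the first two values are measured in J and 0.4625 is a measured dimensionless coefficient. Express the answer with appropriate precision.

86.62 J

57.474 J + 129.82 J = 187.294 J; the sum is limited to 2 decimal places (5 s.f.).
Carrying full precision, 187.294 × 0.4625 = 86.623475 J; 0.4625 has 4 s.f., so the result keeps min(5, 4) = 4 s.f.
Rounded to 4 significant figures: 86.62 J.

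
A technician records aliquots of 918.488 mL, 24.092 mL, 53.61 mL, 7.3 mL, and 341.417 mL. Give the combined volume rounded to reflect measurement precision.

1.3449 × 10³ mL

918.488 mL + 24.092 mL + 53.61 mL + 7.3 mL + 341.417 mL = 1344.907 mL.
Addition/subtraction keeps the fewest decimal places: 918.488 → 3 decimal places, 24.092 → 3 decimal places, 53.61 → 2 decimal places, 7.3 → 1 decimal place, 341.417 → 3 decimal places; limit is 1.
Rounded to 1 decimal place: 1.3449 × 10³ mL.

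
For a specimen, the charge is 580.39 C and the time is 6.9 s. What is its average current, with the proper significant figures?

average current = 580.39 C ÷ 6.9 s = 84.1144927536… A.
580.39 has 5 significant figures; 6.9 has 2.
Division/multiplication keeps the fewest: 2 significant figures.
Rounded: 84 A.

84 A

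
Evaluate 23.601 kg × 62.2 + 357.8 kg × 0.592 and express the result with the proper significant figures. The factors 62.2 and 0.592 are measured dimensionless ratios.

23.601 × 62.2 = 1467.9822 → 1.47 × 10³ kg (3 s.f., last digit at the 10^1 place).
357.8 × 0.592 = 211.8176 → 212 kg (3 s.f., last digit at the 10^0 place).
Sum: 1679.7998 kg; keep the coarser place, 10^1.
Result: 1.68 × 10³ kg.

1.68 × 10³ kg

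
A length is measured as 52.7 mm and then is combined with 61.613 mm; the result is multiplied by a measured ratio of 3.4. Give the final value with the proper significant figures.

52.7 mm + 61.613 mm = 114.313 mm; the sum is limited to 1 decimal place (4 s.f.).
Carrying full precision, 114.313 × 3.4 = 388.6642 mm; 3.4 has 2 s.f., so the result keeps min(4, 2) = 2 s.f.
Rounded to 2 significant figures: 3.9 × 10^2 mm.

3.9 × 10^2 mm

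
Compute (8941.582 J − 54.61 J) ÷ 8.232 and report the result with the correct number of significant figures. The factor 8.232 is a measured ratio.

8941.582 J − 54.61 J = 8886.972 J; the difference is limited to 2 decimal places (6 s.f.).
Carrying full precision, 8886.972 ÷ 8.232 = 1079.56413994… J; 8.232 has 4 s.f., so the result keeps min(6, 4) = 4 s.f.
Rounded to 4 significant figures: 1080. J.

1080. J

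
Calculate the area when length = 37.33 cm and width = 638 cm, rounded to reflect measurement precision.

area = 37.33 cm × 638 cm = 23816.54 cm².
37.33 has 4 significant figures; 638 has 3.
Division/multiplication keeps the fewest: 3 significant figures.
Rounded: 2.38 × 10⁴ cm².

2.38 × 10⁴ cm²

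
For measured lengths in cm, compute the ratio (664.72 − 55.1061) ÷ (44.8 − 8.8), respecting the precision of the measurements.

16.9

664.72 − 55.1061 = 609.6139, limited to 2 d.p. → 5 s.f.; 44.8 − 8.8 = 36.0, limited to 1 d.p. → 3 s.f.
Carrying full precision, 609.6139 ÷ 36.0 = 16.9337194444…; keep min(5, 3) = 3 s.f.
Rounded to 3 significant figures: 16.9.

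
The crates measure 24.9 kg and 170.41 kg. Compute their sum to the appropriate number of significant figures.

195.3 kg

24.9 kg + 170.41 kg = 195.31 kg.
Addition/subtraction keeps the fewest decimal places: 24.9 → 1 decimal place, 170.41 → 2 decimal places; limit is 1.
Rounded to 1 decimal place: 195.3 kg.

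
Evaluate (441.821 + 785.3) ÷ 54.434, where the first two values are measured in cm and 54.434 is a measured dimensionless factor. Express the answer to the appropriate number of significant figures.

22.543 cm

441.821 cm + 785.3 cm = 1227.121 cm; the sum is limited to 1 decimal place (5 s.f.).
Carrying full precision, 1227.121 ÷ 54.434 = 22.5432817724… cm; 54.434 has 5 s.f., so the result keeps min(5, 5) = 5 s.f.
Rounded to 5 significant figures: 22.543 cm.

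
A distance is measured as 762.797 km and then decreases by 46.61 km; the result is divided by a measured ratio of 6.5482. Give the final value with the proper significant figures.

1.0937 × 10^2 km

762.797 km − 46.61 km = 716.187 km; the difference is limited to 2 decimal places (5 s.f.).
Carrying full precision, 716.187 ÷ 6.5482 = 109.37158303… km; 6.5482 has 5 s.f., so the result keeps min(5, 5) = 5 s.f.
Rounded to 5 significant figures: 1.0937 × 10^2 km.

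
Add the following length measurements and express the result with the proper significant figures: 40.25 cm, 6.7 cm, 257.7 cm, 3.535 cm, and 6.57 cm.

40.25 cm + 6.7 cm + 257.7 cm + 3.535 cm + 6.57 cm = 314.755 cm.
Addition/subtraction keeps the fewest decimal places: 40.25 → 2 decimal places, 6.7 → 1 decimal place, 257.7 → 1 decimal place, 3.535 → 3 decimal places, 6.57 → 2 decimal places; limit is 1.
Rounded to 1 decimal place: 314.8 cm.

314.8 cm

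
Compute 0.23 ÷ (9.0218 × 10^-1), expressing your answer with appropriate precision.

0.23 ÷ (9.0218 × 10^-1) = 0.254938038972…
Multiplication/division keeps the fewest significant figures: 0.23 → 2 s.f., 9.0218 × 10^-1 → 5 s.f.; limit is 2.
Rounded to 2 significant figures: 0.25.

0.25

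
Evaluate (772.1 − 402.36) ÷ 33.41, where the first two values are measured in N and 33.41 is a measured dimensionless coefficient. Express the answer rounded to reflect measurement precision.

11.07 N

772.1 N − 402.36 N = 369.74 N; the difference is limited to 1 decimal place (4 s.f.).
Carrying full precision, 369.74 ÷ 33.41 = 11.0667464831… N; 33.41 has 4 s.f., so the result keeps min(4, 4) = 4 s.f.
Rounded to 4 significant figures: 11.07 N.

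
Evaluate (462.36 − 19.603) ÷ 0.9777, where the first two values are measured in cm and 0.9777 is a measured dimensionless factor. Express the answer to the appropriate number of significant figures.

462.36 cm − 19.603 cm = 442.757 cm; the difference is limited to 2 decimal places (5 s.f.).
Carrying full precision, 442.757 ÷ 0.9777 = 452.855681702… cm; 0.9777 has 4 s.f., so the result keeps min(5, 4) = 4 s.f.
Rounded to 4 significant figures: 4.529 × 10² cm.

4.529 × 10² cm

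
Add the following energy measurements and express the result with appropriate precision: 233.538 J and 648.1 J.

881.6 J

233.538 J + 648.1 J = 881.638 J.
Addition/subtraction keeps the fewest decimal places: 233.538 → 3 decimal places, 648.1 → 1 decimal place; limit is 1.
Rounded to 1 decimal place: 881.6 J.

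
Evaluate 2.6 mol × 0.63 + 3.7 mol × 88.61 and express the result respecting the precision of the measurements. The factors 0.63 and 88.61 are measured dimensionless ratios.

2.6 × 0.63 = 1.638 → 1.6 mol (2 s.f., last digit at the 10^-1 place).
3.7 × 88.61 = 327.857 → 3.3 × 10² mol (2 s.f., last digit at the 10^1 place).
Sum: 329.495 mol; keep the coarser place, 10^1.
Result: 3.3 × 10² mol.

3.3 × 10² mol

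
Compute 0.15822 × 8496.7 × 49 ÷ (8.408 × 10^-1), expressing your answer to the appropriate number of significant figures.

0.15822 × 8496.7 × 49 ÷ (8.408 × 10^-1) = 78345.6777188…
Multiplication/division keeps the fewest significant figures: 0.15822 → 5 s.f., 8496.7 → 5 s.f., 49 → 2 s.f., 8.408 × 10^-1 → 4 s.f.; limit is 2.
Rounded to 2 significant figures: 7.8 × 10^4.

7.8 × 10^4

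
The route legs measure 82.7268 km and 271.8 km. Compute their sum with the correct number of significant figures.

354.5 km

82.7268 km + 271.8 km = 354.5268 km.
Addition/subtraction keeps the fewest decimal places: 82.7268 → 4 decimal places, 271.8 → 1 decimal place; limit is 1.
Rounded to 1 decimal place: 354.5 km.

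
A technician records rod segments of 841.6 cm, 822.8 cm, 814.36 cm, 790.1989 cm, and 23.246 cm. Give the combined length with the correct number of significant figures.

3292.2 cm

841.6 cm + 822.8 cm + 814.36 cm + 790.1989 cm + 23.246 cm = 3292.2049 cm.
Addition/subtraction keeps the fewest decimal places: 841.6 → 1 decimal place, 822.8 → 1 decimal place, 814.36 → 2 decimal places, 790.1989 → 4 decimal places, 23.246 → 3 decimal places; limit is 1.
Rounded to 1 decimal place: 3292.2 cm.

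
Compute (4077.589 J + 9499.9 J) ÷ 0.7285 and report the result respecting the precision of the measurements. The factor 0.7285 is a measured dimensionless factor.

4077.589 J + 9499.9 J = 13577.489 J; the sum is limited to 1 decimal place (6 s.f.).
Carrying full precision, 13577.489 ÷ 0.7285 = 18637.596431… J; 0.7285 has 4 s.f., so the result keeps min(6, 4) = 4 s.f.
Rounded to 4 significant figures: 1.864 × 10^4 J.

1.864 × 10^4 J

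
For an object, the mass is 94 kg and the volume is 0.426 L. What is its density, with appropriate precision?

2.2 × 10^2 kg/L

density = 94 kg ÷ 0.426 L = 220.657276995… kg/L.
94 has 2 significant figures; 0.426 has 3.
Division/multiplication keeps the fewest: 2 significant figures.
Rounded: 2.2 × 10^2 kg/L.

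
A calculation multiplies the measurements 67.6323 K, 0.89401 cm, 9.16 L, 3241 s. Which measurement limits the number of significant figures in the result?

67.6323 K → 6 s.f.; 0.89401 cm → 5 s.f.; 9.16 L → 3 s.f.; 3241 s → 4 s.f.
The fewest is 3 significant figures, from 9.16 L.

9.16 L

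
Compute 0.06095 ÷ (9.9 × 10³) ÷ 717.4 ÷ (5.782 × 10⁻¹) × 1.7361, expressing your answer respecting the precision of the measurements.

0.06095 ÷ (9.9 × 10³) ÷ 717.4 ÷ (5.782 × 10⁻¹) × 1.7361 = 2.57675894754 × 10^-8…
Multiplication/division keeps the fewest significant figures: 0.06095 → 4 s.f., 9.9 × 10³ → 2 s.f., 717.4 → 4 s.f., 5.782 × 10⁻¹ → 4 s.f., 1.7361 → 5 s.f.; limit is 2.
Rounded to 2 significant figures: 2.6 × 10⁻⁸.

2.6 × 10⁻⁸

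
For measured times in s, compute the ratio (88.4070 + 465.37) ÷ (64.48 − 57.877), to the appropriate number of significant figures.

88.4070 + 465.37 = 553.7770, limited to 2 d.p. → 5 s.f.; 64.48 − 57.877 = 6.603, limited to 2 d.p. → 3 s.f.
Carrying full precision, 553.7770 ÷ 6.603 = 83.8674844768…; keep min(5, 3) = 3 s.f.
Rounded to 3 significant figures: 83.9.

83.9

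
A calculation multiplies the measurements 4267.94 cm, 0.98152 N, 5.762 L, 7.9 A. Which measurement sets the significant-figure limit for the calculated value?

4267.94 cm → 6 s.f.; 0.98152 N → 5 s.f.; 5.762 L → 4 s.f.; 7.9 A → 2 s.f.
The fewest is 2 significant figures, from 7.9 A.

7.9 A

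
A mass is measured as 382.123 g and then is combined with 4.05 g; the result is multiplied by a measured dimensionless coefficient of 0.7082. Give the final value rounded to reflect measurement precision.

382.123 g + 4.05 g = 386.173 g; the sum is limited to 2 decimal places (5 s.f.).
Carrying full precision, 386.173 × 0.7082 = 273.4877186 g; 0.7082 has 4 s.f., so the result keeps min(5, 4) = 4 s.f.
Rounded to 4 significant figures: 273.5 g.

273.5 g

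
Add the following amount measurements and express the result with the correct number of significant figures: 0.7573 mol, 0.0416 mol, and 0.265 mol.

1.064 mol

0.7573 mol + 0.0416 mol + 0.265 mol = 1.0639 mol.
Addition/subtraction keeps the fewest decimal places: 0.7573 → 4 decimal places, 0.0416 → 4 decimal places, 0.265 → 3 decimal places; limit is 3.
Rounded to 3 decimal places: 1.064 mol.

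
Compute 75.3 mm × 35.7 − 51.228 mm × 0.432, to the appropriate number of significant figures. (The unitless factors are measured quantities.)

2.67 × 10³ mm

75.3 × 35.7 = 2688.21 → 2.69 × 10³ mm (3 s.f., last digit at the 10^1 place).
51.228 × 0.432 = 22.130496 → 22.1 mm (3 s.f., last digit at the 10^-1 place).
Difference: 2666.079504 mm; keep the coarser place, 10^1.
Result: 2.67 × 10³ mm.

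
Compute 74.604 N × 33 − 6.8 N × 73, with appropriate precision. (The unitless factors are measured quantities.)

2.0 × 10^3 N

74.604 × 33 = 2461.932 → 2.5 × 10^3 N (2 s.f., last digit at the 10^2 place).
6.8 × 73 = 496.4 → 5.0 × 10^2 N (2 s.f., last digit at the 10^1 place).
Difference: 1965.532 N; keep the coarser place, 10^2.
Result: 2.0 × 10^3 N.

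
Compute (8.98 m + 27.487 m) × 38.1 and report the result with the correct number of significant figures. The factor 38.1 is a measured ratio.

8.98 m + 27.487 m = 36.467 m; the sum is limited to 2 decimal places (4 s.f.).
Carrying full precision, 36.467 × 38.1 = 1389.3927 m; 38.1 has 3 s.f., so the result keeps min(4, 3) = 3 s.f.
Rounded to 3 significant figures: 1.39 × 10^3 m.

1.39 × 10^3 m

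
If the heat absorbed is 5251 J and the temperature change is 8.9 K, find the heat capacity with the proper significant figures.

heat capacity = 5251 J ÷ 8.9 K = 590 J/K.
5251 has 4 significant figures; 8.9 has 2.
Division/multiplication keeps the fewest: 2 significant figures.
Rounded: 5.9 × 10^2 J/K.

5.9 × 10^2 J/K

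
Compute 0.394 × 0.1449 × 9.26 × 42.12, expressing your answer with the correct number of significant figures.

0.394 × 0.1449 × 9.26 × 42.12 = 22.2671152267…
Multiplication/division keeps the fewest significant figures: 0.394 → 3 s.f., 0.1449 → 4 s.f., 9.26 → 3 s.f., 42.12 → 4 s.f.; limit is 3.
Rounded to 3 significant figures: 22.3.

22.3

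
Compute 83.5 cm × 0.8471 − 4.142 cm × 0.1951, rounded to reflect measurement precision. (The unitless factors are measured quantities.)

69.9 cm

83.5 × 0.8471 = 70.73285 → 70.7 cm (3 s.f., last digit at the 10^-1 place).
4.142 × 0.1951 = 0.8081042 → 0.8081 cm (4 s.f., last digit at the 10^-4 place).
Difference: 69.9247458 cm; keep the coarser place, 10^-1.
Result: 69.9 cm.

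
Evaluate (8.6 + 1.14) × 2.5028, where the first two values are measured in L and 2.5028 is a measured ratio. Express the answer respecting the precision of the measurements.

24 L

8.6 L + 1.14 L = 9.74 L; the sum is limited to 1 decimal place (2 s.f.).
Carrying full precision, 9.74 × 2.5028 = 24.377272 L; 2.5028 has 5 s.f., so the result keeps min(2, 5) = 2 s.f.
Rounded to 2 significant figures: 24 L.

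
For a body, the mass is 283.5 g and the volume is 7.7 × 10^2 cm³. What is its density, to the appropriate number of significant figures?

density = 283.5 g ÷ 7.7 × 10^2 cm³ = 0.368181818182… g/cm³.
283.5 has 4 significant figures; 7.7 × 10^2 has 2.
Division/multiplication keeps the fewest: 2 significant figures.
Rounded: 0.37 g/cm³.

0.37 g/cm³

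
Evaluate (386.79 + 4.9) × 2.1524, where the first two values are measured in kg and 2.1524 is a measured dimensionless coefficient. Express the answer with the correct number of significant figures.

386.79 kg + 4.9 kg = 391.69 kg; the sum is limited to 1 decimal place (4 s.f.).
Carrying full precision, 391.69 × 2.1524 = 843.073556 kg; 2.1524 has 5 s.f., so the result keeps min(4, 5) = 4 s.f.
Rounded to 4 significant figures: 843.1 kg.

843.1 kg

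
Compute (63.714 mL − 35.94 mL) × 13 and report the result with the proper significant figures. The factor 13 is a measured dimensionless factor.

63.714 mL − 35.94 mL = 27.774 mL; the difference is limited to 2 decimal places (4 s.f.).
Carrying full precision, 27.774 × 13 = 361.062 mL; 13 has 2 s.f., so the result keeps min(4, 2) = 2 s.f.
Rounded to 2 significant figures: 3.6 × 10² mL.

3.6 × 10² mL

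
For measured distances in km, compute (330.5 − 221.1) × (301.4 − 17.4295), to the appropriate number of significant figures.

3.107 × 10^4 km²

330.5 − 221.1 = 109.4, limited to 1 d.p. → 4 s.f.; 301.4 − 17.4295 = 283.9705, limited to 1 d.p. → 4 s.f.
Carrying full precision, 109.4 × 283.9705 = 31066.3727; keep min(4, 4) = 4 s.f.
Rounded to 4 significant figures: 3.107 × 10^4 km².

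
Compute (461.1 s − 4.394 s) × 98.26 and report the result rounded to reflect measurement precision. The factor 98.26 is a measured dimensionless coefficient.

461.1 s − 4.394 s = 456.706 s; the difference is limited to 1 decimal place (4 s.f.).
Carrying full precision, 456.706 × 98.26 = 44875.93156 s; 98.26 has 4 s.f., so the result keeps min(4, 4) = 4 s.f.
Rounded to 4 significant figures: 4.488 × 10⁴ s.

4.488 × 10⁴ s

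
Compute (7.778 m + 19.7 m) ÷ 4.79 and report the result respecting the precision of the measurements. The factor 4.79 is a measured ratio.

7.778 m + 19.7 m = 27.478 m; the sum is limited to 1 decimal place (3 s.f.).
Carrying full precision, 27.478 ÷ 4.79 = 5.73653444676… m; 4.79 has 3 s.f., so the result keeps min(3, 3) = 3 s.f.
Rounded to 3 significant figures: 5.74 m.

5.74 m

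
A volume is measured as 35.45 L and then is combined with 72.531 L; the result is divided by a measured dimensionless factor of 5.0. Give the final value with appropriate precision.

22 L

35.45 L + 72.531 L = 107.981 L; the sum is limited to 2 decimal places (5 s.f.).
Carrying full precision, 107.981 ÷ 5.0 = 21.5962 L; 5.0 has 2 s.f., so the result keeps min(5, 2) = 2 s.f.
Rounded to 2 significant figures: 22 L.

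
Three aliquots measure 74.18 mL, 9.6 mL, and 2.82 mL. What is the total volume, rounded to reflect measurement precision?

86.6 mL

74.18 mL + 9.6 mL + 2.82 mL = 86.60 mL.
Addition/subtraction keeps the fewest decimal places: 74.18 → 2 decimal places, 9.6 → 1 decimal place, 2.82 → 2 decimal places; limit is 1.
Rounded to 1 decimal place: 86.6 mL.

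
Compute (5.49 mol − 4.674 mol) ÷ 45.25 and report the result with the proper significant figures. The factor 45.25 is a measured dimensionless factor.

5.49 mol − 4.674 mol = 0.816 mol; the difference is limited to 2 decimal places (2 s.f.).
Carrying full precision, 0.816 ÷ 45.25 = 0.0180331491713… mol; 45.25 has 4 s.f., so the result keeps min(2, 4) = 2 s.f.
Rounded to 2 significant figures: 0.018 mol.

0.018 mol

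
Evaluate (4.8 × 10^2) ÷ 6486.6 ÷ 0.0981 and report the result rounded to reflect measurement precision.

0.75

(4.8 × 10^2) ÷ 6486.6 ÷ 0.0981 = 0.754319113381…
Multiplication/division keeps the fewest significant figures: 4.8 × 10^2 → 2 s.f., 6486.6 → 5 s.f., 0.0981 → 3 s.f.; limit is 2.
Rounded to 2 significant figures: 0.75.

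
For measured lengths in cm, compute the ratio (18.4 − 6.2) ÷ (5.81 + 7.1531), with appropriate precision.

0.941

18.4 − 6.2 = 12.2, limited to 1 d.p. → 3 s.f.; 5.81 + 7.1531 = 12.9631, limited to 2 d.p. → 4 s.f.
Carrying full precision, 12.2 ÷ 12.9631 = 0.941132908024…; keep min(3, 4) = 3 s.f.
Rounded to 3 significant figures: 0.941.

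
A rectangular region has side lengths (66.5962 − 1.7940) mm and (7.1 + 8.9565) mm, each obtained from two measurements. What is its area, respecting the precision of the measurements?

66.5962 − 1.7940 = 64.8022, limited to 4 d.p. → 6 s.f.; 7.1 + 8.9565 = 16.0565, limited to 1 d.p. → 3 s.f.
Carrying full precision, 64.8022 × 16.0565 = 1040.4965243; keep min(6, 3) = 3 s.f.
Rounded to 3 significant figures: 1.04 × 10³ mm².

1.04 × 10³ mm²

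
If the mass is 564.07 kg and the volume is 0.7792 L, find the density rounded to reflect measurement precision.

density = 564.07 kg ÷ 0.7792 L = 723.909137577… kg/L.
564.07 has 5 significant figures; 0.7792 has 4.
Division/multiplication keeps the fewest: 4 significant figures.
Rounded: 7.239 × 10^2 kg/L.

7.239 × 10^2 kg/L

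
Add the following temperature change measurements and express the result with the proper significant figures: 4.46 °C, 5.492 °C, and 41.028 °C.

4.46 °C + 5.492 °C + 41.028 °C = 50.980 °C.
Addition/subtraction keeps the fewest decimal places: 4.46 → 2 decimal places, 5.492 → 3 decimal places, 41.028 → 3 decimal places; limit is 2.
Rounded to 2 decimal places: 50.98 °C.

50.98 °C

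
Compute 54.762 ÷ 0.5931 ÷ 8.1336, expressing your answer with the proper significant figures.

11.35

54.762 ÷ 0.5931 ÷ 8.1336 = 11.3519002511…
Multiplication/division keeps the fewest significant figures: 54.762 → 5 s.f., 0.5931 → 4 s.f., 8.1336 → 5 s.f.; limit is 4.
Rounded to 4 significant figures: 11.35.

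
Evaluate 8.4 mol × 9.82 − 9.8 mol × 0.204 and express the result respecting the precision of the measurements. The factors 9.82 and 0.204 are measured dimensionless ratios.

80. mol

8.4 × 9.82 = 82.488 → 82 mol (2 s.f., last digit at the 10^0 place).
9.8 × 0.204 = 1.9992 → 2.0 mol (2 s.f., last digit at the 10^-1 place).
Difference: 80.4888 mol; keep the coarser place, 10^0.
Result: 80. mol.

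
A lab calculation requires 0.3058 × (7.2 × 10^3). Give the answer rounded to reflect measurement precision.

2.2 × 10^3

0.3058 × (7.2 × 10^3) = 2201.76
Multiplication/division keeps the fewest significant figures: 0.3058 → 4 s.f., 7.2 × 10^3 → 2 s.f.; limit is 2.
Rounded to 2 significant figures: 2.2 × 10^3.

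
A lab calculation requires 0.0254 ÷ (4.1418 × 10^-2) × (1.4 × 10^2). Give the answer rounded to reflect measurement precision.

0.0254 ÷ (4.1418 × 10^-2) × (1.4 × 10^2) = 85.8563909411…
Multiplication/division keeps the fewest significant figures: 0.0254 → 3 s.f., 4.1418 × 10^-2 → 5 s.f., 1.4 × 10^2 → 2 s.f.; limit is 2.
Rounded to 2 significant figures: 86.

86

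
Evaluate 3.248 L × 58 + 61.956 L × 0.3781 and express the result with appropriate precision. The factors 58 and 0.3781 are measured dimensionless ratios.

3.248 × 58 = 188.384 → 1.9 × 10² L (2 s.f., last digit at the 10^1 place).
61.956 × 0.3781 = 23.4255636 → 23.43 L (4 s.f., last digit at the 10^-2 place).
Sum: 211.8095636 L; keep the coarser place, 10^1.
Result: 2.1 × 10² L.

2.1 × 10² L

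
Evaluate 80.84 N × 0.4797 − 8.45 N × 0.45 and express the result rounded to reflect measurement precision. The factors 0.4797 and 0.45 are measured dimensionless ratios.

80.84 × 0.4797 = 38.778948 → 38.78 N (4 s.f., last digit at the 10^-2 place).
8.45 × 0.45 = 3.8025 → 3.8 N (2 s.f., last digit at the 10^-1 place).
Difference: 34.976448 N; keep the coarser place, 10^-1.
Result: 35.0 N.

35.0 N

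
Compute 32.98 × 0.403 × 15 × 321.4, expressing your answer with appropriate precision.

32.98 × 0.403 × 15 × 321.4 = 64075.62174
Multiplication/division keeps the fewest significant figures: 32.98 → 4 s.f., 0.403 → 3 s.f., 15 → 2 s.f., 321.4 → 4 s.f.; limit is 2.
Rounded to 2 significant figures: 6.4 × 10⁴.

6.4 × 10⁴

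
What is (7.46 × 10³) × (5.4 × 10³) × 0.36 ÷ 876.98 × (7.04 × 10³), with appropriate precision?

(7.46 × 10³) × (5.4 × 10³) × 0.36 ÷ 876.98 × (7.04 × 10³) = 116417443.499…
Multiplication/division keeps the fewest significant figures: 7.46 × 10³ → 3 s.f., 5.4 × 10³ → 2 s.f., 0.36 → 2 s.f., 876.98 → 5 s.f., 7.04 × 10³ → 3 s.f.; limit is 2.
Rounded to 2 significant figures: 1.2 × 10⁸.

1.2 × 10⁸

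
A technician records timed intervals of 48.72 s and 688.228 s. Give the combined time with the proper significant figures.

48.72 s + 688.228 s = 736.948 s.
Addition/subtraction keeps the fewest decimal places: 48.72 → 2 decimal places, 688.228 → 3 decimal places; limit is 2.
Rounded to 2 decimal places: 736.95 s.

736.95 s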